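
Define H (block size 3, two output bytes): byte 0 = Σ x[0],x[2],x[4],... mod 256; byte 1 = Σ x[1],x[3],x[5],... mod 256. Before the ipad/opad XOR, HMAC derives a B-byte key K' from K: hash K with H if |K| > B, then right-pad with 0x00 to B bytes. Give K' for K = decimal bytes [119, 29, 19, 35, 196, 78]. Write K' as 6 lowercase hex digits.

|K| = 6 > B = 3, so first hash the key.
H(K): even-index sum = 334 mod 256 = 78; odd-index sum = 142 mod 256 = 142 → 4e 8e.
Zero-pad H(K) = 4e 8e to 3 bytes: K' = 4e 8e 00.

4e8e00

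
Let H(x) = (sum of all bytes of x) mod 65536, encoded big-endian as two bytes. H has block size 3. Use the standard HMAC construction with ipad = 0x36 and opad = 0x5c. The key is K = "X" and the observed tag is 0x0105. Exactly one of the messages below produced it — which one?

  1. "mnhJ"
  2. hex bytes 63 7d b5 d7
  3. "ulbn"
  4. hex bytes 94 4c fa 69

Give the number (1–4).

Key "X" = 58 is 1 byte ≤ B = 3; zero-pad to 3 bytes: K' = 58 00 00.
K' ⊕ ipad = 6e 36 36; K' ⊕ opad = 04 5c 5c.
m1: inner = H(6e 36 36 6d 6e 68 4a) = 02 67; tag = H(04 5c 5c 02 67) = 0125
m2: inner = H(6e 36 36 63 7d b5 d7) = 03 46; tag = H(04 5c 5c 03 46) = 0105 ← matches
m3: inner = H(6e 36 36 75 6c 62 6e) = 02 8b; tag = H(04 5c 5c 02 8b) = 0149
m4: inner = H(6e 36 36 94 4c fa 69) = 03 1d; tag = H(04 5c 5c 03 1d) = 00dc

2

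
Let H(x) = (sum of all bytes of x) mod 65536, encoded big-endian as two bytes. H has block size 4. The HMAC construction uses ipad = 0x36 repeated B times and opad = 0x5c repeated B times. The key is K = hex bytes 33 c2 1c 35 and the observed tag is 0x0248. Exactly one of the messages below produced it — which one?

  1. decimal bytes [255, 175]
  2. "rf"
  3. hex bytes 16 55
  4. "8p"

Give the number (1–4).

Key hex bytes 33 c2 1c 35 is exactly B = 4 bytes: K' = 33 c2 1c 35.
K' ⊕ ipad = 05 f4 2a 03; K' ⊕ opad = 6f 9e 40 69.
m1: inner = H(05 f4 2a 03 ff af) = 02 d4; tag = H(6f 9e 40 69 02 d4) = 028c
m2: inner = H(05 f4 2a 03 72 66) = 01 fe; tag = H(6f 9e 40 69 01 fe) = 02b5
m3: inner = H(05 f4 2a 03 16 55) = 01 91; tag = H(6f 9e 40 69 01 91) = 0248 ← matches
m4: inner = H(05 f4 2a 03 38 70) = 01 ce; tag = H(6f 9e 40 69 01 ce) = 0285

3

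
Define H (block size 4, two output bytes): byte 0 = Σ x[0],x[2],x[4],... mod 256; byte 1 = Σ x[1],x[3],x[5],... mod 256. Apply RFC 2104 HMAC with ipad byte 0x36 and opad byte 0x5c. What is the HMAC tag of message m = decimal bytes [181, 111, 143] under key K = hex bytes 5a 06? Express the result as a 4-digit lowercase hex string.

Key hex bytes 5a 06 is 2 bytes ≤ B = 4; zero-pad to 4 bytes: K' = 5a 06 00 00.
K' ⊕ ipad = 6c 30 36 36.  K' ⊕ opad = 06 5a 5c 5c.
Inner input = (K'⊕ipad) ∥ m = 6c 30 36 36 ∥ b5 6f 8f.
Inner hash: even-index sum = 486 mod 256 = 230; odd-index sum = 213 mod 256 = 213 → e6 d5.
Outer input = (K'⊕opad) ∥ inner = 06 5a 5c 5c ∥ e6 d5.
Outer hash (tag): even-index sum = 328 mod 256 = 72; odd-index sum = 395 mod 256 = 139 → 48 8b.

488b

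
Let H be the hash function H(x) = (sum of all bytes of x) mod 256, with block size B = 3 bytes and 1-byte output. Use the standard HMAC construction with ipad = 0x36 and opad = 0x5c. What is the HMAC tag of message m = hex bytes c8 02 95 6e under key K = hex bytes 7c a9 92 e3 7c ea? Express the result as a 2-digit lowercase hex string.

Key hex bytes 7c a9 92 e3 7c ea is 6 bytes > B = 3, so hash it first: H(key) = 00, then zero-pad to 3 bytes: K' = 00 00 00.
K' ⊕ ipad = 36 36 36.  K' ⊕ opad = 5c 5c 5c.
Inner input = (K'⊕ipad) ∥ m = 36 36 36 ∥ c8 02 95 6e.
Inner hash: sum = 54+54+54+200+2+149+110 = 623; mod 256 = 111 → 6f.
Outer input = (K'⊕opad) ∥ inner = 5c 5c 5c ∥ 6f.
Outer hash (tag): sum = 92+92+92+111 = 387; mod 256 = 131 → 83.

83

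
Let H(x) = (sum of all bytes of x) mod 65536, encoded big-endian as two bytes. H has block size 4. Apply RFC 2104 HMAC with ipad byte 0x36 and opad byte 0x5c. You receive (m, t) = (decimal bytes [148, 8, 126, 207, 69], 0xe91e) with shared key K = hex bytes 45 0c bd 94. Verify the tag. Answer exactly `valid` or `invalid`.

Key hex bytes 45 0c bd 94 is exactly B = 4 bytes: K' = 45 0c bd 94.
K' ⊕ ipad = 73 3a 8b a2; K' ⊕ opad = 19 50 e1 c8.
Inner hash: sum = 115+58+139+162+148+8+126+207+69 = 1032 → 04 08.
Outer hash (recomputed tag): sum = 25+80+225+200+4+8 = 542 → 02 1e.
Recomputed tag = 021e; claimed = e91e → mismatch.

invalid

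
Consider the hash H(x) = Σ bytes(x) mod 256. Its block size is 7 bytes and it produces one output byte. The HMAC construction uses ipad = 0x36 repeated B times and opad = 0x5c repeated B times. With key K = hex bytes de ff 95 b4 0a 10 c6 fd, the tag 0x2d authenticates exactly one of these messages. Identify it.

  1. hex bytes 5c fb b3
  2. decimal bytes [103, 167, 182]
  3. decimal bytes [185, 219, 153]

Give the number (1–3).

3

Key hex bytes de ff 95 b4 0a 10 c6 fd is 8 bytes > B = 7, so hash it first: H(key) = 03, then zero-pad to 7 bytes: K' = 03 00 00 00 00 00 00.
K' ⊕ ipad = 35 36 36 36 36 36 36; K' ⊕ opad = 5f 5c 5c 5c 5c 5c 5c.
m1: inner = H(35 36 36 36 36 36 36 5c fb b3) = 83; tag = H(5f 5c 5c 5c 5c 5c 5c 83) = 0a
m2: inner = H(35 36 36 36 36 36 36 67 a7 b6) = 3d; tag = H(5f 5c 5c 5c 5c 5c 5c 3d) = c4
m3: inner = H(35 36 36 36 36 36 36 b9 db 99) = a6; tag = H(5f 5c 5c 5c 5c 5c 5c a6) = 2d ← matches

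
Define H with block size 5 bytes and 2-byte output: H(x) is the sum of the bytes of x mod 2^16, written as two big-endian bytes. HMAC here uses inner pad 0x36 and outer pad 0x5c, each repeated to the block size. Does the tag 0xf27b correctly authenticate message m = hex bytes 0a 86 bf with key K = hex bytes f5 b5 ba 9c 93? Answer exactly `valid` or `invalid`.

Key hex bytes f5 b5 ba 9c 93 is exactly B = 5 bytes: K' = f5 b5 ba 9c 93.
K' ⊕ ipad = c3 83 8c aa a5; K' ⊕ opad = a9 e9 e6 c0 cf.
Inner hash: sum = 195+131+140+170+165+10+134+191 = 1136 → 04 70.
Outer hash (recomputed tag): sum = 169+233+230+192+207+4+112 = 1147 → 04 7b.
Recomputed tag = 047b; claimed = f27b → mismatch.

invalid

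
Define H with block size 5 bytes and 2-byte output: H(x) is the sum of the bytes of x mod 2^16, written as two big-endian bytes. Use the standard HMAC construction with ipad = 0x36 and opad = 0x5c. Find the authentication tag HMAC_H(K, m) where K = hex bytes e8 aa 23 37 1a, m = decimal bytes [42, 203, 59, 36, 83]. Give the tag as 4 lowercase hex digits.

Key hex bytes e8 aa 23 37 1a is exactly B = 5 bytes: K' = e8 aa 23 37 1a.
K' ⊕ ipad = de 9c 15 01 2c.  K' ⊕ opad = b4 f6 7f 6b 46.
Inner input = (K'⊕ipad) ∥ m = de 9c 15 01 2c ∥ 2a cb 3b 24 53.
Inner hash: sum = 222+156+21+1+44+42+203+59+36+83 = 867 → 03 63.
Outer input = (K'⊕opad) ∥ inner = b4 f6 7f 6b 46 ∥ 03 63.
Outer hash (tag): sum = 180+246+127+107+70+3+99 = 832 → 03 40.

0340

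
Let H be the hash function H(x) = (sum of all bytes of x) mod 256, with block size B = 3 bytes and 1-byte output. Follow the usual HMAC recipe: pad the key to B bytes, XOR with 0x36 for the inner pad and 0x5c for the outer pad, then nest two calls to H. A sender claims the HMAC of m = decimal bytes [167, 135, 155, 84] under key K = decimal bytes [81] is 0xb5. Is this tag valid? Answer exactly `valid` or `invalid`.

valid

Key decimal bytes [81] = 51 is 1 byte ≤ B = 3; zero-pad to 3 bytes: K' = 51 00 00.
K' ⊕ ipad = 67 36 36; K' ⊕ opad = 0d 5c 5c.
Inner hash: sum = 103+54+54+167+135+155+84 = 752; mod 256 = 240 → f0.
Outer hash (recomputed tag): sum = 13+92+92+240 = 437; mod 256 = 181 → b5.
Recomputed tag = b5; claimed = b5 → match.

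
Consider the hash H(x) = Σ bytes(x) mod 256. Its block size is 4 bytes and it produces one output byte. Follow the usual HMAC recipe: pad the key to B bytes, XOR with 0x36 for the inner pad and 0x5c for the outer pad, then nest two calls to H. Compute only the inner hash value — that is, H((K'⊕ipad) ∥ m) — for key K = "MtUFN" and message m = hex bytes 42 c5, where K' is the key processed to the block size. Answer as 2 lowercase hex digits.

Key "MtUFN" = 4d 74 55 46 4e is 5 bytes > B = 4, so hash it first: H(key) = aa, then zero-pad to 4 bytes: K' = aa 00 00 00.
K' ⊕ ipad = 9c 36 36 36.
Inner input = 9c 36 36 36 ∥ 42 c5.
Inner hash: sum = 156+54+54+54+66+197 = 581; mod 256 = 69 → 45.

45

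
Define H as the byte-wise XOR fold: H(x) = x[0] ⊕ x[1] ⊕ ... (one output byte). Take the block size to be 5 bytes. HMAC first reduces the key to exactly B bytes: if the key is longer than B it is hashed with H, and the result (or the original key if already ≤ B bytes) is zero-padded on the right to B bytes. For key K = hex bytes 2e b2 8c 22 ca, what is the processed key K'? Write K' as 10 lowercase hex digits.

2eb28c22ca

Key hex bytes 2e b2 8c 22 ca is exactly B = 5 bytes: K' = 2e b2 8c 22 ca.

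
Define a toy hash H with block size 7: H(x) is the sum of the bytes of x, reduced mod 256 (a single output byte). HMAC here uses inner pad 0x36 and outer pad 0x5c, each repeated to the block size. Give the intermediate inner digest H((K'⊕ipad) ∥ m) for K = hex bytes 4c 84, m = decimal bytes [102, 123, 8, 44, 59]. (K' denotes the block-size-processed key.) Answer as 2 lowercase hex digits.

Key hex bytes 4c 84 is 2 bytes ≤ B = 7; zero-pad to 7 bytes: K' = 4c 84 00 00 00 00 00.
K' ⊕ ipad = 7a b2 36 36 36 36 36.
Inner input = 7a b2 36 36 36 36 36 ∥ 66 7b 08 2c 3b.
Inner hash: sum = 122+178+54+54+54+54+54+102+123+8+44+59 = 906; mod 256 = 138 → 8a.

8a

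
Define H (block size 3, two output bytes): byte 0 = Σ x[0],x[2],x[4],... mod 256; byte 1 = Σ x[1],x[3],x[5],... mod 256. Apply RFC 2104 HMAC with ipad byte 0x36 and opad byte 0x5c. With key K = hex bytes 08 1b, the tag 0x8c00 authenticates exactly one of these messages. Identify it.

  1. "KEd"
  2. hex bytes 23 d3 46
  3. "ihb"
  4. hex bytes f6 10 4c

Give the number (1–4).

1

Key hex bytes 08 1b is 2 bytes ≤ B = 3; zero-pad to 3 bytes: K' = 08 1b 00.
K' ⊕ ipad = 3e 2d 36; K' ⊕ opad = 54 47 5c.
m1: inner = H(3e 2d 36 4b 45 64) = b9 dc; tag = H(54 47 5c b9 dc) = 8c00 ← matches
m2: inner = H(3e 2d 36 23 d3 46) = 47 96; tag = H(54 47 5c 47 96) = 468e
m3: inner = H(3e 2d 36 69 68 62) = dc f8; tag = H(54 47 5c dc f8) = a823
m4: inner = H(3e 2d 36 f6 10 4c) = 84 6f; tag = H(54 47 5c 84 6f) = 1fcb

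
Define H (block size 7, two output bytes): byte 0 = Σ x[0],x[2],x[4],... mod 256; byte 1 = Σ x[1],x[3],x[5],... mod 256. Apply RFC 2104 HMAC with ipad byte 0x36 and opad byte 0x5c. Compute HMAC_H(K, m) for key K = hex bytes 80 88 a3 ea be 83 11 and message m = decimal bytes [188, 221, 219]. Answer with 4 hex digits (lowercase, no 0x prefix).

Key hex bytes 80 88 a3 ea be 83 11 is exactly B = 7 bytes: K' = 80 88 a3 ea be 83 11.
K' ⊕ ipad = b6 be 95 dc 88 b5 27.  K' ⊕ opad = dc d4 ff b6 e2 df 4d.
Inner input = (K'⊕ipad) ∥ m = b6 be 95 dc 88 b5 27 ∥ bc dd db.
Inner hash: even-index sum = 727 mod 256 = 215; odd-index sum = 998 mod 256 = 230 → d7 e6.
Outer input = (K'⊕opad) ∥ inner = dc d4 ff b6 e2 df 4d ∥ d7 e6.
Outer hash (tag): even-index sum = 1008 mod 256 = 240; odd-index sum = 832 mod 256 = 64 → f0 40.

f040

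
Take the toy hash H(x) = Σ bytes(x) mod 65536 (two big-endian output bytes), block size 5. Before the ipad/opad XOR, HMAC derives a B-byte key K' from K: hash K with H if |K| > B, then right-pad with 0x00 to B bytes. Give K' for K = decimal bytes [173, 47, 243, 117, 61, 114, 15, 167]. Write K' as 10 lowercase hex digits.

|K| = 8 > B = 5, so first hash the key.
H(K): sum = 173+47+243+117+61+114+15+167 = 937 → 03 a9.
Zero-pad H(K) = 03 a9 to 5 bytes: K' = 03 a9 00 00 00.

03a9000000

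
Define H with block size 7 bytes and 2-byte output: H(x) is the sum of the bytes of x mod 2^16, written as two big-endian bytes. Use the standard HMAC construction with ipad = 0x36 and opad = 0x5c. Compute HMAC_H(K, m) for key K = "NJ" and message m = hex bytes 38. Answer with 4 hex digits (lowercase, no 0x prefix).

0230

Key "NJ" = 4e 4a is 2 bytes ≤ B = 7; zero-pad to 7 bytes: K' = 4e 4a 00 00 00 00 00.
K' ⊕ ipad = 78 7c 36 36 36 36 36.  K' ⊕ opad = 12 16 5c 5c 5c 5c 5c.
Inner input = (K'⊕ipad) ∥ m = 78 7c 36 36 36 36 36 ∥ 38.
Inner hash: sum = 120+124+54+54+54+54+54+56 = 570 → 02 3a.
Outer input = (K'⊕opad) ∥ inner = 12 16 5c 5c 5c 5c 5c ∥ 02 3a.
Outer hash (tag): sum = 18+22+92+92+92+92+92+2+58 = 560 → 02 30.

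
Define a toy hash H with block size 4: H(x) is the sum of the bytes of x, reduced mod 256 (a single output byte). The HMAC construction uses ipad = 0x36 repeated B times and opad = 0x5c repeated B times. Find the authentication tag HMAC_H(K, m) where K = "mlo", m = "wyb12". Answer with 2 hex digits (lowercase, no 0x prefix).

Key "mlo" = 6d 6c 6f is 3 bytes ≤ B = 4; zero-pad to 4 bytes: K' = 6d 6c 6f 00.
K' ⊕ ipad = 5b 5a 59 36.  K' ⊕ opad = 31 30 33 5c.
Inner input = (K'⊕ipad) ∥ m = 5b 5a 59 36 ∥ 77 79 62 31 32.
Inner hash: sum = 91+90+89+54+119+121+98+49+50 = 761; mod 256 = 249 → f9.
Outer input = (K'⊕opad) ∥ inner = 31 30 33 5c ∥ f9.
Outer hash (tag): sum = 49+48+51+92+249 = 489; mod 256 = 233 → e9.

e9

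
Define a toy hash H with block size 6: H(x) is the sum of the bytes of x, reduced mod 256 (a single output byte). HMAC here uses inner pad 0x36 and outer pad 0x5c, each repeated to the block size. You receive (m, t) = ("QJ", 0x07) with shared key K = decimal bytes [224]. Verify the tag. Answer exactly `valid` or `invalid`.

valid

Key decimal bytes [224] = e0 is 1 byte ≤ B = 6; zero-pad to 6 bytes: K' = e0 00 00 00 00 00.
K' ⊕ ipad = d6 36 36 36 36 36; K' ⊕ opad = bc 5c 5c 5c 5c 5c.
Inner hash: sum = 214+54+54+54+54+54+81+74 = 639; mod 256 = 127 → 7f.
Outer hash (recomputed tag): sum = 188+92+92+92+92+92+127 = 775; mod 256 = 7 → 07.
Recomputed tag = 07; claimed = 07 → match.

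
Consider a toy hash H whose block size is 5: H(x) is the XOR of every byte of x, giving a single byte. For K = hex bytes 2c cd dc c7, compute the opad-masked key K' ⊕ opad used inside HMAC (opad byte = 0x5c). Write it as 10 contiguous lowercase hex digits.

Key hex bytes 2c cd dc c7 is 4 bytes ≤ B = 5; zero-pad to 5 bytes: K' = 2c cd dc c7 00.
XOR each byte with 0x5c: 2c⊕5c=70, cd⊕5c=91, dc⊕5c=80, c7⊕5c=9b, 00⊕5c=5c.

7091809b5c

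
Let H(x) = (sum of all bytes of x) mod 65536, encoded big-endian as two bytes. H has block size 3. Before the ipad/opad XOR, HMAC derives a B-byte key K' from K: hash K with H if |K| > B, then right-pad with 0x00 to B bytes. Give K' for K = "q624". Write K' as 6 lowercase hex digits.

010d00

|K| = 4 > B = 3, so first hash the key.
H(K): sum = 113+54+50+52 = 269 → 01 0d.
Zero-pad H(K) = 01 0d to 3 bytes: K' = 01 0d 00.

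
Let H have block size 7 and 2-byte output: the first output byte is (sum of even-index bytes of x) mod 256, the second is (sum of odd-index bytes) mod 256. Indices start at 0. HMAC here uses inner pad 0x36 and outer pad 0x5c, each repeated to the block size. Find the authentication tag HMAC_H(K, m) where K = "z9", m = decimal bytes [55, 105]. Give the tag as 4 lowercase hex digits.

ec74

Key "z9" = 7a 39 is 2 bytes ≤ B = 7; zero-pad to 7 bytes: K' = 7a 39 00 00 00 00 00.
K' ⊕ ipad = 4c 0f 36 36 36 36 36.  K' ⊕ opad = 26 65 5c 5c 5c 5c 5c.
Inner input = (K'⊕ipad) ∥ m = 4c 0f 36 36 36 36 36 ∥ 37 69.
Inner hash: even-index sum = 343 mod 256 = 87; odd-index sum = 178 mod 256 = 178 → 57 b2.
Outer input = (K'⊕opad) ∥ inner = 26 65 5c 5c 5c 5c 5c ∥ 57 b2.
Outer hash (tag): even-index sum = 492 mod 256 = 236; odd-index sum = 372 mod 256 = 116 → ec 74.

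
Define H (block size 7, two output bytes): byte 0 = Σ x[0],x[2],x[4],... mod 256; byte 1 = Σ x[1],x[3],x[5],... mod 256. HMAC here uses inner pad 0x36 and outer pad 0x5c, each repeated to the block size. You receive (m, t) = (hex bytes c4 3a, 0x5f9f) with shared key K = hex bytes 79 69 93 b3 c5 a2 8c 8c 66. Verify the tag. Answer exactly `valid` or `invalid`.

Key hex bytes 79 69 93 b3 c5 a2 8c 8c 66 is 9 bytes > B = 7, so hash it first: H(key) = c3 4a, then zero-pad to 7 bytes: K' = c3 4a 00 00 00 00 00.
K' ⊕ ipad = f5 7c 36 36 36 36 36; K' ⊕ opad = 9f 16 5c 5c 5c 5c 5c.
Inner hash: even-index sum = 465 mod 256 = 209; odd-index sum = 428 mod 256 = 172 → d1 ac.
Outer hash (recomputed tag): even-index sum = 607 mod 256 = 95; odd-index sum = 415 mod 256 = 159 → 5f 9f.
Recomputed tag = 5f9f; claimed = 5f9f → match.

valid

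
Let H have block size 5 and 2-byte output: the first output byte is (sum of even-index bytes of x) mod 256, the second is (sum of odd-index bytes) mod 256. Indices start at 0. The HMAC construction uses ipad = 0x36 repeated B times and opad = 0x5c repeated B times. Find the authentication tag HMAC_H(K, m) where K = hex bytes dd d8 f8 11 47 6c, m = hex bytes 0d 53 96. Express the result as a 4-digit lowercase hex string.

344e

Key hex bytes dd d8 f8 11 47 6c is 6 bytes > B = 5, so hash it first: H(key) = 1c 55, then zero-pad to 5 bytes: K' = 1c 55 00 00 00.
K' ⊕ ipad = 2a 63 36 36 36.  K' ⊕ opad = 40 09 5c 5c 5c.
Inner input = (K'⊕ipad) ∥ m = 2a 63 36 36 36 ∥ 0d 53 96.
Inner hash: even-index sum = 233 mod 256 = 233; odd-index sum = 316 mod 256 = 60 → e9 3c.
Outer input = (K'⊕opad) ∥ inner = 40 09 5c 5c 5c ∥ e9 3c.
Outer hash (tag): even-index sum = 308 mod 256 = 52; odd-index sum = 334 mod 256 = 78 → 34 4e.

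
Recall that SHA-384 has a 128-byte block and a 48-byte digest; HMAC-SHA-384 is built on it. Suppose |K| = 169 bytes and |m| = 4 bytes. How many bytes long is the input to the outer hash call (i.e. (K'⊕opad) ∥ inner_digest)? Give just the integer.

Key is 169 > 128 bytes, so it is hashed to 48 bytes then zero-padded to 128: |K'| = 128.
Outer input = (K'⊕opad) ∥ H(inner) → 128 + 48 = 176 bytes.

176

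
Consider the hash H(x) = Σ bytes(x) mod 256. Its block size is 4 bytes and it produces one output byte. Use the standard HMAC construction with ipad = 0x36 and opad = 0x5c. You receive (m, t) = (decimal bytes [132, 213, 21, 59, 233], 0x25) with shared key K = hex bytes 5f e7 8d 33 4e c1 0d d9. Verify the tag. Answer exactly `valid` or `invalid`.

invalid

Key hex bytes 5f e7 8d 33 4e c1 0d d9 is 8 bytes > B = 4, so hash it first: H(key) = fb, then zero-pad to 4 bytes: K' = fb 00 00 00.
K' ⊕ ipad = cd 36 36 36; K' ⊕ opad = a7 5c 5c 5c.
Inner hash: sum = 205+54+54+54+132+213+21+59+233 = 1025; mod 256 = 1 → 01.
Outer hash (recomputed tag): sum = 167+92+92+92+1 = 444; mod 256 = 188 → bc.
Recomputed tag = bc; claimed = 25 → mismatch.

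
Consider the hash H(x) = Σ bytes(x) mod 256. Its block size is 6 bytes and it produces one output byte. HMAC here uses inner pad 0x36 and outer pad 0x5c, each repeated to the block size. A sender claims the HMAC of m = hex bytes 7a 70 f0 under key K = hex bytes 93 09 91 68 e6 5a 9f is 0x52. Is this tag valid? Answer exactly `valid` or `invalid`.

invalid

Key hex bytes 93 09 91 68 e6 5a 9f is 7 bytes > B = 6, so hash it first: H(key) = 74, then zero-pad to 6 bytes: K' = 74 00 00 00 00 00.
K' ⊕ ipad = 42 36 36 36 36 36; K' ⊕ opad = 28 5c 5c 5c 5c 5c.
Inner hash: sum = 66+54+54+54+54+54+122+112+240 = 810; mod 256 = 42 → 2a.
Outer hash (recomputed tag): sum = 40+92+92+92+92+92+42 = 542; mod 256 = 30 → 1e.
Recomputed tag = 1e; claimed = 52 → mismatch.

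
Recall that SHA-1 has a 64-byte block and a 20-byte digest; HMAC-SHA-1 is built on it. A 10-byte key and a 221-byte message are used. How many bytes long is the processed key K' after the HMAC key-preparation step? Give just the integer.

64

Key is 10 ≤ 64 bytes, zero-padded: |K'| = 64.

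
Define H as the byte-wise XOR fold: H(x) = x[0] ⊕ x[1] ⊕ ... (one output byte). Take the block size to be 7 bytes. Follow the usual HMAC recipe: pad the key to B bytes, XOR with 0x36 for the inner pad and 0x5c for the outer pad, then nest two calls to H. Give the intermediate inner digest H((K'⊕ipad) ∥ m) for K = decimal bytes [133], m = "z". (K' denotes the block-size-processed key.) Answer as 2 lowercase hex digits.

c9

Key decimal bytes [133] = 85 is 1 byte ≤ B = 7; zero-pad to 7 bytes: K' = 85 00 00 00 00 00 00.
K' ⊕ ipad = b3 36 36 36 36 36 36.
Inner input = b3 36 36 36 36 36 36 ∥ 7a.
Inner hash: XOR b3⊕36⊕36⊕36⊕36⊕36⊕36⊕7a = c9.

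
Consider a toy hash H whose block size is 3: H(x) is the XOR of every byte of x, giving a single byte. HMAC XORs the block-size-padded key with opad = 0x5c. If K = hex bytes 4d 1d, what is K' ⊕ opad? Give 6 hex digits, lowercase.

Key hex bytes 4d 1d is 2 bytes ≤ B = 3; zero-pad to 3 bytes: K' = 4d 1d 00.
XOR each byte with 0x5c: 4d⊕5c=11, 1d⊕5c=41, 00⊕5c=5c.

11415c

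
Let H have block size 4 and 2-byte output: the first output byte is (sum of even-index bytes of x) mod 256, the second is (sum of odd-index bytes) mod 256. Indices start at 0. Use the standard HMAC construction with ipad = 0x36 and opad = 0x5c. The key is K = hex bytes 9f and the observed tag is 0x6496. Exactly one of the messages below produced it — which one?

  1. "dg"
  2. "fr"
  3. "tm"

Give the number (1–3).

Key hex bytes 9f is 1 byte ≤ B = 4; zero-pad to 4 bytes: K' = 9f 00 00 00.
K' ⊕ ipad = a9 36 36 36; K' ⊕ opad = c3 5c 5c 5c.
m1: inner = H(a9 36 36 36 64 67) = 43 d3; tag = H(c3 5c 5c 5c 43 d3) = 628b
m2: inner = H(a9 36 36 36 66 72) = 45 de; tag = H(c3 5c 5c 5c 45 de) = 6496 ← matches
m3: inner = H(a9 36 36 36 74 6d) = 53 d9; tag = H(c3 5c 5c 5c 53 d9) = 7291

2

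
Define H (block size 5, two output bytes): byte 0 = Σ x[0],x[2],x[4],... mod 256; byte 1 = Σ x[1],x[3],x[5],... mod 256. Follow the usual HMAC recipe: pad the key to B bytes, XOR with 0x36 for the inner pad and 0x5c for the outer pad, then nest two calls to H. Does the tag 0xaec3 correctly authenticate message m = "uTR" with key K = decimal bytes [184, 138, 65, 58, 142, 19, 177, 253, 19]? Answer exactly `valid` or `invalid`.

invalid

Key decimal bytes [184, 138, 65, 58, 142, 19, 177, 253, 19] = b8 8a 41 3a 8e 13 b1 fd 13 is 9 bytes > B = 5, so hash it first: H(key) = 4b d4, then zero-pad to 5 bytes: K' = 4b d4 00 00 00.
K' ⊕ ipad = 7d e2 36 36 36; K' ⊕ opad = 17 88 5c 5c 5c.
Inner hash: even-index sum = 317 mod 256 = 61; odd-index sum = 479 mod 256 = 223 → 3d df.
Outer hash (recomputed tag): even-index sum = 430 mod 256 = 174; odd-index sum = 289 mod 256 = 33 → ae 21.
Recomputed tag = ae21; claimed = aec3 → mismatch.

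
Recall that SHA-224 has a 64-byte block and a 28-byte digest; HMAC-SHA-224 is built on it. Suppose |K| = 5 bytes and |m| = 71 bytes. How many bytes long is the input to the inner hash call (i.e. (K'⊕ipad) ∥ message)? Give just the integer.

Key is 5 ≤ 64 bytes, zero-padded: |K'| = 64.
Inner input = (K'⊕ipad) ∥ m → 64 + 71 = 135 bytes.

135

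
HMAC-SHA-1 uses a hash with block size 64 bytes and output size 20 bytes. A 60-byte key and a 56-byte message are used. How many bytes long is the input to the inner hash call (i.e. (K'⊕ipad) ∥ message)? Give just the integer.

Key is 60 ≤ 64 bytes, zero-padded: |K'| = 64.
Inner input = (K'⊕ipad) ∥ m → 64 + 56 = 120 bytes.

120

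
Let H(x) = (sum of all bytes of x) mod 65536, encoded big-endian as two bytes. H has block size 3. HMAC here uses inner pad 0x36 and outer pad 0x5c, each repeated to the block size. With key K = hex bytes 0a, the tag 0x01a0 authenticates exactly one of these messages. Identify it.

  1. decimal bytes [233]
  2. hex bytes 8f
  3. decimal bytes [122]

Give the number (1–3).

Key hex bytes 0a is 1 byte ≤ B = 3; zero-pad to 3 bytes: K' = 0a 00 00.
K' ⊕ ipad = 3c 36 36; K' ⊕ opad = 56 5c 5c.
m1: inner = H(3c 36 36 e9) = 01 91; tag = H(56 5c 5c 01 91) = 01a0 ← matches
m2: inner = H(3c 36 36 8f) = 01 37; tag = H(56 5c 5c 01 37) = 0146
m3: inner = H(3c 36 36 7a) = 01 22; tag = H(56 5c 5c 01 22) = 0131

1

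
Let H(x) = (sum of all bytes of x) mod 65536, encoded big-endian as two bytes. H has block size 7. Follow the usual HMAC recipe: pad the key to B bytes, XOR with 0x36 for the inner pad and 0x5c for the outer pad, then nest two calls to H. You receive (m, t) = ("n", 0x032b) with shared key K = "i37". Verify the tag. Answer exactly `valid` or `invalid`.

valid

Key "i37" = 69 33 37 is 3 bytes ≤ B = 7; zero-pad to 7 bytes: K' = 69 33 37 00 00 00 00.
K' ⊕ ipad = 5f 05 01 36 36 36 36; K' ⊕ opad = 35 6f 6b 5c 5c 5c 5c.
Inner hash: sum = 95+5+1+54+54+54+54+110 = 427 → 01 ab.
Outer hash (recomputed tag): sum = 53+111+107+92+92+92+92+1+171 = 811 → 03 2b.
Recomputed tag = 032b; claimed = 032b → match.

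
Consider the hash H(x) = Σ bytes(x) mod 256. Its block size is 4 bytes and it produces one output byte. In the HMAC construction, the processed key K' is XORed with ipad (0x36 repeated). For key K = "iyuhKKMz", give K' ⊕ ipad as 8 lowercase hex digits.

Key "iyuhKKMz" = 69 79 75 68 4b 4b 4d 7a is 8 bytes > B = 4, so hash it first: H(key) = 1c, then zero-pad to 4 bytes: K' = 1c 00 00 00.
XOR each byte with 0x36: 1c⊕36=2a, 00⊕36=36, 00⊕36=36, 00⊕36=36.

2a363636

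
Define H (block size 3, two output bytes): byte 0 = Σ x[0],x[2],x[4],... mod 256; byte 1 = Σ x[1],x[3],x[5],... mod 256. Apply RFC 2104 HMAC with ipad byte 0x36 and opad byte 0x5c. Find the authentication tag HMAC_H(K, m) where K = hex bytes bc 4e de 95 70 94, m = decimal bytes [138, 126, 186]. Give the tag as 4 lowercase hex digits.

Key hex bytes bc 4e de 95 70 94 is 6 bytes > B = 3, so hash it first: H(key) = 0a 77, then zero-pad to 3 bytes: K' = 0a 77 00.
K' ⊕ ipad = 3c 41 36.  K' ⊕ opad = 56 2b 5c.
Inner input = (K'⊕ipad) ∥ m = 3c 41 36 ∥ 8a 7e ba.
Inner hash: even-index sum = 240 mod 256 = 240; odd-index sum = 389 mod 256 = 133 → f0 85.
Outer input = (K'⊕opad) ∥ inner = 56 2b 5c ∥ f0 85.
Outer hash (tag): even-index sum = 311 mod 256 = 55; odd-index sum = 283 mod 256 = 27 → 37 1b.

371b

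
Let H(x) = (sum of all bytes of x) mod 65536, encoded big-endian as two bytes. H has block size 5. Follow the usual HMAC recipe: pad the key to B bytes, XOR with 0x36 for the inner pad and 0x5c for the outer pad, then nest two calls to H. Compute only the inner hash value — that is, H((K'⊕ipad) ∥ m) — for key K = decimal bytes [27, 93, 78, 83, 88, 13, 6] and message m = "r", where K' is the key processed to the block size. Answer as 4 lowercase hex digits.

01fd

Key decimal bytes [27, 93, 78, 83, 88, 13, 6] = 1b 5d 4e 53 58 0d 06 is 7 bytes > B = 5, so hash it first: H(key) = 01 84, then zero-pad to 5 bytes: K' = 01 84 00 00 00.
K' ⊕ ipad = 37 b2 36 36 36.
Inner input = 37 b2 36 36 36 ∥ 72.
Inner hash: sum = 55+178+54+54+54+114 = 509 → 01 fd.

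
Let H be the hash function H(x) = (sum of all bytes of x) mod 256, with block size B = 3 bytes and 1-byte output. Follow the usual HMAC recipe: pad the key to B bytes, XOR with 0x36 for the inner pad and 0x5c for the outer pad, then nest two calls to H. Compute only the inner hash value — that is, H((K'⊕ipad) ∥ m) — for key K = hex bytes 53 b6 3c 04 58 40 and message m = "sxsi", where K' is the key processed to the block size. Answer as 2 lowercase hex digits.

0a

Key hex bytes 53 b6 3c 04 58 40 is 6 bytes > B = 3, so hash it first: H(key) = e1, then zero-pad to 3 bytes: K' = e1 00 00.
K' ⊕ ipad = d7 36 36.
Inner input = d7 36 36 ∥ 73 78 73 69.
Inner hash: sum = 215+54+54+115+120+115+105 = 778; mod 256 = 10 → 0a.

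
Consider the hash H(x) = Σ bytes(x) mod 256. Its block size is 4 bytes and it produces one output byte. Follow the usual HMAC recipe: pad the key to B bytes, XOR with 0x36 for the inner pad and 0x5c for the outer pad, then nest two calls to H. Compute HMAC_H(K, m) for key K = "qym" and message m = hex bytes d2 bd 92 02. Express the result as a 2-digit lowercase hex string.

Key "qym" = 71 79 6d is 3 bytes ≤ B = 4; zero-pad to 4 bytes: K' = 71 79 6d 00.
K' ⊕ ipad = 47 4f 5b 36.  K' ⊕ opad = 2d 25 31 5c.
Inner input = (K'⊕ipad) ∥ m = 47 4f 5b 36 ∥ d2 bd 92 02.
Inner hash: sum = 71+79+91+54+210+189+146+2 = 842; mod 256 = 74 → 4a.
Outer input = (K'⊕opad) ∥ inner = 2d 25 31 5c ∥ 4a.
Outer hash (tag): sum = 45+37+49+92+74 = 297; mod 256 = 41 → 29.

29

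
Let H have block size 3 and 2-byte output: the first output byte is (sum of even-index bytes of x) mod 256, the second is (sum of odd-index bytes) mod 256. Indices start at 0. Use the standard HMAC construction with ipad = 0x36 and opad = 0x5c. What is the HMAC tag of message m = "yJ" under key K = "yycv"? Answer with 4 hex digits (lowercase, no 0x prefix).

2e1d

Key "yycv" = 79 79 63 76 is 4 bytes > B = 3, so hash it first: H(key) = dc ef, then zero-pad to 3 bytes: K' = dc ef 00.
K' ⊕ ipad = ea d9 36.  K' ⊕ opad = 80 b3 5c.
Inner input = (K'⊕ipad) ∥ m = ea d9 36 ∥ 79 4a.
Inner hash: even-index sum = 362 mod 256 = 106; odd-index sum = 338 mod 256 = 82 → 6a 52.
Outer input = (K'⊕opad) ∥ inner = 80 b3 5c ∥ 6a 52.
Outer hash (tag): even-index sum = 302 mod 256 = 46; odd-index sum = 285 mod 256 = 29 → 2e 1d.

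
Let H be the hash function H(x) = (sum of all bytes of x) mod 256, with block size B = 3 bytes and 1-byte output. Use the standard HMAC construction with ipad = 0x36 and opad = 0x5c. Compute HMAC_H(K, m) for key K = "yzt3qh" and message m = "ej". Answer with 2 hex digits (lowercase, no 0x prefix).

Key "yzt3qh" = 79 7a 74 33 71 68 is 6 bytes > B = 3, so hash it first: H(key) = 73, then zero-pad to 3 bytes: K' = 73 00 00.
K' ⊕ ipad = 45 36 36.  K' ⊕ opad = 2f 5c 5c.
Inner input = (K'⊕ipad) ∥ m = 45 36 36 ∥ 65 6a.
Inner hash: sum = 69+54+54+101+106 = 384; mod 256 = 128 → 80.
Outer input = (K'⊕opad) ∥ inner = 2f 5c 5c ∥ 80.
Outer hash (tag): sum = 47+92+92+128 = 359; mod 256 = 103 → 67.

67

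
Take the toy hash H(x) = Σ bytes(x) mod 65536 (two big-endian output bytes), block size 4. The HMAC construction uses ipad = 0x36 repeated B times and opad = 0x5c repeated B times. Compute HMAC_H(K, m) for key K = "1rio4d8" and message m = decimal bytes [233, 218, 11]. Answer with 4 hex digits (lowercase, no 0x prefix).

021a

Key "1rio4d8" = 31 72 69 6f 34 64 38 is 7 bytes > B = 4, so hash it first: H(key) = 02 4b, then zero-pad to 4 bytes: K' = 02 4b 00 00.
K' ⊕ ipad = 34 7d 36 36.  K' ⊕ opad = 5e 17 5c 5c.
Inner input = (K'⊕ipad) ∥ m = 34 7d 36 36 ∥ e9 da 0b.
Inner hash: sum = 52+125+54+54+233+218+11 = 747 → 02 eb.
Outer input = (K'⊕opad) ∥ inner = 5e 17 5c 5c ∥ 02 eb.
Outer hash (tag): sum = 94+23+92+92+2+235 = 538 → 02 1a.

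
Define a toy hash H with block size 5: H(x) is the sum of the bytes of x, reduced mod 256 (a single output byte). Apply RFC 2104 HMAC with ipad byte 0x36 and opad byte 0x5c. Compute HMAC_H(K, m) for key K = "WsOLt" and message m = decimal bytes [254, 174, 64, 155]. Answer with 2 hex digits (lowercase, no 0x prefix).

Key "WsOLt" = 57 73 4f 4c 74 is exactly B = 5 bytes: K' = 57 73 4f 4c 74.
K' ⊕ ipad = 61 45 79 7a 42.  K' ⊕ opad = 0b 2f 13 10 28.
Inner input = (K'⊕ipad) ∥ m = 61 45 79 7a 42 ∥ fe ae 40 9b.
Inner hash: sum = 97+69+121+122+66+254+174+64+155 = 1122; mod 256 = 98 → 62.
Outer input = (K'⊕opad) ∥ inner = 0b 2f 13 10 28 ∥ 62.
Outer hash (tag): sum = 11+47+19+16+40+98 = 231 → e7.

e7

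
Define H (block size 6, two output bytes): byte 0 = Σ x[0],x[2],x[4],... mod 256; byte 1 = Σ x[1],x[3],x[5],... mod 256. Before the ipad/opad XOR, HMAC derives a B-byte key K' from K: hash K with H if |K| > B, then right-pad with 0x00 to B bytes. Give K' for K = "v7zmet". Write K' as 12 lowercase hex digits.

76377a6d6574

Key "v7zmet" = 76 37 7a 6d 65 74 is exactly B = 6 bytes: K' = 76 37 7a 6d 65 74.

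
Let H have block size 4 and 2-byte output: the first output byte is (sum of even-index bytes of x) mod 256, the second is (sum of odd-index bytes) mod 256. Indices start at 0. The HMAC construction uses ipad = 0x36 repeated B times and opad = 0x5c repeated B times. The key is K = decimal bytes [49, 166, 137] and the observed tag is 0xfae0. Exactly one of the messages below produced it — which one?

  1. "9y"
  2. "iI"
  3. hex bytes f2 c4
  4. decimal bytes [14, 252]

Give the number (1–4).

Key decimal bytes [49, 166, 137] = 31 a6 89 is 3 bytes ≤ B = 4; zero-pad to 4 bytes: K' = 31 a6 89 00.
K' ⊕ ipad = 07 90 bf 36; K' ⊕ opad = 6d fa d5 5c.
m1: inner = H(07 90 bf 36 39 79) = ff 3f; tag = H(6d fa d5 5c ff 3f) = 4195
m2: inner = H(07 90 bf 36 69 49) = 2f 0f; tag = H(6d fa d5 5c 2f 0f) = 7165
m3: inner = H(07 90 bf 36 f2 c4) = b8 8a; tag = H(6d fa d5 5c b8 8a) = fae0 ← matches
m4: inner = H(07 90 bf 36 0e fc) = d4 c2; tag = H(6d fa d5 5c d4 c2) = 1618

3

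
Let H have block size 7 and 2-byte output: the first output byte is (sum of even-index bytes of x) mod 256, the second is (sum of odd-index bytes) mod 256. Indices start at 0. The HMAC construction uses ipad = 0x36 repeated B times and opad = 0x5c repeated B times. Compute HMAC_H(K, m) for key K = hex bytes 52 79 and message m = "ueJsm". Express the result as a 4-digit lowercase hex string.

09bb

Key hex bytes 52 79 is 2 bytes ≤ B = 7; zero-pad to 7 bytes: K' = 52 79 00 00 00 00 00.
K' ⊕ ipad = 64 4f 36 36 36 36 36.  K' ⊕ opad = 0e 25 5c 5c 5c 5c 5c.
Inner input = (K'⊕ipad) ∥ m = 64 4f 36 36 36 36 36 ∥ 75 65 4a 73 6d.
Inner hash: even-index sum = 478 mod 256 = 222; odd-index sum = 487 mod 256 = 231 → de e7.
Outer input = (K'⊕opad) ∥ inner = 0e 25 5c 5c 5c 5c 5c ∥ de e7.
Outer hash (tag): even-index sum = 521 mod 256 = 9; odd-index sum = 443 mod 256 = 187 → 09 bb.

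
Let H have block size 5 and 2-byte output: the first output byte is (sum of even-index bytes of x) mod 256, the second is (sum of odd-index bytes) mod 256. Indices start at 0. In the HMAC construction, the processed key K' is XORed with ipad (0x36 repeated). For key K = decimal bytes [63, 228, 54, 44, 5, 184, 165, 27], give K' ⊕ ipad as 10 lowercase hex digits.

29d5363636

Key decimal bytes [63, 228, 54, 44, 5, 184, 165, 27] = 3f e4 36 2c 05 b8 a5 1b is 8 bytes > B = 5, so hash it first: H(key) = 1f e3, then zero-pad to 5 bytes: K' = 1f e3 00 00 00.
XOR each byte with 0x36: 1f⊕36=29, e3⊕36=d5, 00⊕36=36, 00⊕36=36, 00⊕36=36.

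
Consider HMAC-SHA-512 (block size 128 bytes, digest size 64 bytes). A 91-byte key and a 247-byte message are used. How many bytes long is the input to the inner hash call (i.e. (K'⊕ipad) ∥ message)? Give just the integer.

Key is 91 ≤ 128 bytes, zero-padded: |K'| = 128.
Inner input = (K'⊕ipad) ∥ m → 128 + 247 = 375 bytes.

375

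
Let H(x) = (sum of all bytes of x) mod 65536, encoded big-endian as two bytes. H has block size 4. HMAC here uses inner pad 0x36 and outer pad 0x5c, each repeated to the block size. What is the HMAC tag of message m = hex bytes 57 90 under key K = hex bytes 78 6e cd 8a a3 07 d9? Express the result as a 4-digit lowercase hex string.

Key hex bytes 78 6e cd 8a a3 07 d9 is 7 bytes > B = 4, so hash it first: H(key) = 03 c0, then zero-pad to 4 bytes: K' = 03 c0 00 00.
K' ⊕ ipad = 35 f6 36 36.  K' ⊕ opad = 5f 9c 5c 5c.
Inner input = (K'⊕ipad) ∥ m = 35 f6 36 36 ∥ 57 90.
Inner hash: sum = 53+246+54+54+87+144 = 638 → 02 7e.
Outer input = (K'⊕opad) ∥ inner = 5f 9c 5c 5c ∥ 02 7e.
Outer hash (tag): sum = 95+156+92+92+2+126 = 563 → 02 33.

0233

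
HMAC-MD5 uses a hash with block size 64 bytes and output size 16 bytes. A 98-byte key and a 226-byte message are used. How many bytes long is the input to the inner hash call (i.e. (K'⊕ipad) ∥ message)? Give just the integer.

290

Key is 98 > 64 bytes, so it is hashed to 16 bytes then zero-padded to 64: |K'| = 64.
Inner input = (K'⊕ipad) ∥ m → 64 + 226 = 290 bytes.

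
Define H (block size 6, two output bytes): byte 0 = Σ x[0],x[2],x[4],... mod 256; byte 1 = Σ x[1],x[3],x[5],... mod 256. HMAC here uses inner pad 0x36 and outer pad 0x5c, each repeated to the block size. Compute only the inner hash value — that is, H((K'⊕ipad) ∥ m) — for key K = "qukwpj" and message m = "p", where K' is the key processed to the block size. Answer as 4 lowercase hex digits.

Key "qukwpj" = 71 75 6b 77 70 6a is exactly B = 6 bytes: K' = 71 75 6b 77 70 6a.
K' ⊕ ipad = 47 43 5d 41 46 5c.
Inner input = 47 43 5d 41 46 5c ∥ 70.
Inner hash: even-index sum = 346 mod 256 = 90; odd-index sum = 224 mod 256 = 224 → 5a e0.

5ae0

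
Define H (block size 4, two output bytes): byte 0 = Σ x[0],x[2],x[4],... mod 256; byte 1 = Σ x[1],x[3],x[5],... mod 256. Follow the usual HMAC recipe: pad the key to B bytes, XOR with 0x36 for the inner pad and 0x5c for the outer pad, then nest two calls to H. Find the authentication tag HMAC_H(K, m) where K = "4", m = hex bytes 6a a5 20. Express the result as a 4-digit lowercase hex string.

86c9

Key "4" = 34 is 1 byte ≤ B = 4; zero-pad to 4 bytes: K' = 34 00 00 00.
K' ⊕ ipad = 02 36 36 36.  K' ⊕ opad = 68 5c 5c 5c.
Inner input = (K'⊕ipad) ∥ m = 02 36 36 36 ∥ 6a a5 20.
Inner hash: even-index sum = 194 mod 256 = 194; odd-index sum = 273 mod 256 = 17 → c2 11.
Outer input = (K'⊕opad) ∥ inner = 68 5c 5c 5c ∥ c2 11.
Outer hash (tag): even-index sum = 390 mod 256 = 134; odd-index sum = 201 mod 256 = 201 → 86 c9.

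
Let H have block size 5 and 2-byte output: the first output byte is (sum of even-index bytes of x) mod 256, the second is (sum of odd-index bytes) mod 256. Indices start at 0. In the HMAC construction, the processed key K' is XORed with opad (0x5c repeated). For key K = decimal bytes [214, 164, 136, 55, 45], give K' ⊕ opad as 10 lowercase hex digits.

Key decimal bytes [214, 164, 136, 55, 45] = d6 a4 88 37 2d is exactly B = 5 bytes: K' = d6 a4 88 37 2d.
XOR each byte with 0x5c: d6⊕5c=8a, a4⊕5c=f8, 88⊕5c=d4, 37⊕5c=6b, 2d⊕5c=71.

8af8d46b71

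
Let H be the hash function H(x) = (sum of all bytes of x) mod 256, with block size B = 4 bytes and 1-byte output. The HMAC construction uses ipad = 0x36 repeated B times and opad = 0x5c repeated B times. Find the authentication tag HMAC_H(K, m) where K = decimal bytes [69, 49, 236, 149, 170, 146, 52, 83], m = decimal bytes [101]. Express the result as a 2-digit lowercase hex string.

8d

Key decimal bytes [69, 49, 236, 149, 170, 146, 52, 83] = 45 31 ec 95 aa 92 34 53 is 8 bytes > B = 4, so hash it first: H(key) = ba, then zero-pad to 4 bytes: K' = ba 00 00 00.
K' ⊕ ipad = 8c 36 36 36.  K' ⊕ opad = e6 5c 5c 5c.
Inner input = (K'⊕ipad) ∥ m = 8c 36 36 36 ∥ 65.
Inner hash: sum = 140+54+54+54+101 = 403; mod 256 = 147 → 93.
Outer input = (K'⊕opad) ∥ inner = e6 5c 5c 5c ∥ 93.
Outer hash (tag): sum = 230+92+92+92+147 = 653; mod 256 = 141 → 8d.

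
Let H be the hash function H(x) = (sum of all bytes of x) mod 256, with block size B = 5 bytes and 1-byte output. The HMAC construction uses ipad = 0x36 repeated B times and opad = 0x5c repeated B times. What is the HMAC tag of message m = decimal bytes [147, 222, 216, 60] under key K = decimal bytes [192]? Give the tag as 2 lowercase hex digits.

5f

Key decimal bytes [192] = c0 is 1 byte ≤ B = 5; zero-pad to 5 bytes: K' = c0 00 00 00 00.
K' ⊕ ipad = f6 36 36 36 36.  K' ⊕ opad = 9c 5c 5c 5c 5c.
Inner input = (K'⊕ipad) ∥ m = f6 36 36 36 36 ∥ 93 de d8 3c.
Inner hash: sum = 246+54+54+54+54+147+222+216+60 = 1107; mod 256 = 83 → 53.
Outer input = (K'⊕opad) ∥ inner = 9c 5c 5c 5c 5c ∥ 53.
Outer hash (tag): sum = 156+92+92+92+92+83 = 607; mod 256 = 95 → 5f.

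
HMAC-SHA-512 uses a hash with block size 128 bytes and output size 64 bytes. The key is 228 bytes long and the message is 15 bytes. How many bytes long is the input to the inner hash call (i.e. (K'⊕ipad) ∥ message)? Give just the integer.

Key is 228 > 128 bytes, so it is hashed to 64 bytes then zero-padded to 128: |K'| = 128.
Inner input = (K'⊕ipad) ∥ m → 128 + 15 = 143 bytes.

143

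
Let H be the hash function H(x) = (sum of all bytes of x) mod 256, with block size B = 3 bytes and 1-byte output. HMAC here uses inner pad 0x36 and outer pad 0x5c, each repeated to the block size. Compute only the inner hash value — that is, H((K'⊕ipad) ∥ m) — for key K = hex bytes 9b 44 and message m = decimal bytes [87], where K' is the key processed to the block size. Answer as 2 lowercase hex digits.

Key hex bytes 9b 44 is 2 bytes ≤ B = 3; zero-pad to 3 bytes: K' = 9b 44 00.
K' ⊕ ipad = ad 72 36.
Inner input = ad 72 36 ∥ 57.
Inner hash: sum = 173+114+54+87 = 428; mod 256 = 172 → ac.

ac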